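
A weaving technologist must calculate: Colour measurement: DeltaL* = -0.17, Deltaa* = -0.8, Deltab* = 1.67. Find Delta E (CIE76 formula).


Formula: Delta E = sqrt(dL*^2 + da*^2 + db*^2)
Step 1: dL*^2 = (-0.17)^2 = 0.0289
Step 2: da*^2 = (-0.8)^2 = 0.64
Step 3: db*^2 = 1.67^2 = 2.7889
Step 4: Sum = 0.0289 + 0.64 + 2.7889 = 3.4578
Step 5: Delta E = sqrt(3.4578) = 1.86

1.86 Delta E


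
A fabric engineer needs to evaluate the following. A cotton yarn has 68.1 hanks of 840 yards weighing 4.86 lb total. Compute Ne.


Formula: Ne = hanks / mass_lb
Substituting: Ne = 68.1 / 4.86
Ne = 14.0

14.0 Ne


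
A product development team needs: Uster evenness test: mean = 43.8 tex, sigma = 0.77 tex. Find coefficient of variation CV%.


Formula: CV% = (standard deviation / mean) * 100
Step 1: Ratio = 0.77 / 43.8 = 0.01758
Step 2: CV% = 0.01758 * 100 = 1.758% ≈ 1.8%

1.8%


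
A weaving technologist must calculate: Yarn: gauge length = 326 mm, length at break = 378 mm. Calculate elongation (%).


Formula: Elongation (%) = ((L_break - L0) / L0) * 100
Step 1: Extension = 378 - 326 = 52 mm
Step 2: Elongation = (52 / 326) * 100
Step 3: Elongation = 0.159509 * 100 = 15.9509% ≈ 16.0%

16.0%


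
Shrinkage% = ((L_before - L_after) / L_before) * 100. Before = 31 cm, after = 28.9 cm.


Formula: Shrinkage% = ((L_before - L_after) / L_before) * 100
Step 1: Shrinkage = 31 - 28.9 = 2.1 cm
Step 2: Shrinkage% = (2.1 / 31) * 100
Step 3: Shrinkage% = 0.067742 * 100 = 6.7742% ≈ 6.8%

6.8%


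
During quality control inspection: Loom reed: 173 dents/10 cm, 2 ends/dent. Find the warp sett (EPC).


Formula: EPC = (dents per 10 cm * ends per dent) / 10
Step 1: Total ends per 10 cm = 173 * 2 = 346
Step 2: EPC = 346 / 10 = 34.6 ends/cm

34.6 ends/cm


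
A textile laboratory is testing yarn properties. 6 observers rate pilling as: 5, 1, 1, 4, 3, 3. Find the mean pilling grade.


Formula: Mean = sum / count
Sum = 5 + 1 + 1 + 4 + 3 + 3 = 17
Mean = 17 / 6 = 2.8

2.8


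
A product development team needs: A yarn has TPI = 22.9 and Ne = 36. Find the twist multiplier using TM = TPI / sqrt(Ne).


Formula: TM = TPI / sqrt(Ne)
Step 1: sqrt(Ne) = sqrt(36) = 6
Step 2: TM = 22.9 / 6 = 3.82

3.82 TM


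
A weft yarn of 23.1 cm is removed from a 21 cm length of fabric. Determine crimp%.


Formula: Crimp% = ((L_yarn - L_fabric) / L_fabric) * 100
Step 1: Extension = 23.1 - 21 = 2.1 cm
Step 2: Crimp% = (2.1 / 21) * 100
Step 3: Crimp% = 0.1 * 100 = 10.0%

10.0%


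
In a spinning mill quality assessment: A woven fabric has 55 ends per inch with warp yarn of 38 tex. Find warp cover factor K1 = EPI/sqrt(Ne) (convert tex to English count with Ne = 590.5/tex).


Formula: K1 = EPI / sqrt(Ne), with Ne = 590.5 / tex_warp
Step 1: Ne = 590.5 / 38 = 15.539
Step 2: sqrt(Ne) = sqrt(15.539) = 3.942
Step 3: K1 = 55 / 3.942 = 14.0

14.0


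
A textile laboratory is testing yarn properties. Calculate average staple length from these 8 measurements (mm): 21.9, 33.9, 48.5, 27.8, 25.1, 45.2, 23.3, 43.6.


Formula: Mean = sum of lengths / count
Sum = 21.9 + 33.9 + 48.5 + 27.8 + 25.1 + 45.2 + 23.3 + 43.6
Sum = 269.3 mm
Mean = 269.3 / 8 = 33.66 mm

33.66 mm


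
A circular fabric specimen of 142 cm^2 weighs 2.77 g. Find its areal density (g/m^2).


Formula: GSM = mass_g / area_m2
Step 1: Convert area: 142 cm^2 = 142 / 10000 = 0.0142 m^2
Step 2: GSM = 2.77 g / 0.0142 m^2 = 195.1 g/m^2

195.1 g/m^2


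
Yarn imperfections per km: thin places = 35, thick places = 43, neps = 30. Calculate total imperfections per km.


Formula: Total = thin places + thick places + neps
Total = 35 + 43 + 30
Total = 108 imperfections/km

108 imperfections/km


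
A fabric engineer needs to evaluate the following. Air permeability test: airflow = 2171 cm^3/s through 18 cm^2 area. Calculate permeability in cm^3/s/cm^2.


Formula: Air Permeability = Airflow / Test Area
AP = 2171 cm^3/s / 18 cm^2
AP = 120.6 cm^3/s/cm^2

120.6 cm^3/s/cm^2


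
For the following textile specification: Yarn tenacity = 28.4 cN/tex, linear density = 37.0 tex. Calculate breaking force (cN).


Formula: Breaking force = Tenacity * Linear density
F = 28.4 cN/tex * 37.0 tex
F = 1050.80 cN

1050.80 cN


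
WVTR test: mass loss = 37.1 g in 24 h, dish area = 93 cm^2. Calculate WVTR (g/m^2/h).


Formula: WVTR = mass_loss / (area * time)
Step 1: Convert area: 93 cm^2 = 0.0093 m^2
Step 2: WVTR = 37.1 g / (0.0093 m^2 * 24 h)
Step 3: WVTR = 37.1 / 0.2232 = 166.2 g/m^2/h

166.2 g/m^2/h


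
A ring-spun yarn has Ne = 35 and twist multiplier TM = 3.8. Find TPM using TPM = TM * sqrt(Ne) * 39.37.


Formula: TPM = TM * sqrt(Ne) * 39.37
Step 1: sqrt(Ne) = sqrt(35) = 5.9161
Step 2: TM * sqrt(Ne) = 3.8 * 5.9161 = 22.4812
Step 3: TPM = 22.4812 * 39.37 = 885 twists/m

885 twists/m


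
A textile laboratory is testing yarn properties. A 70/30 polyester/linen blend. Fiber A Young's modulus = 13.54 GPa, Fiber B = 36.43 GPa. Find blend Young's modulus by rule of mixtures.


Formula: Blend property = (fraction_A * property_A) + (fraction_B * property_B)
Step 1: Contribution A = 70/100 * 13.54 GPa = 9.478 GPa
Step 2: Contribution B = 30/100 * 36.43 GPa = 10.929 GPa
Step 3: Blend Young's modulus = 9.478 + 10.929 = 20.407 GPa

20.407 GPa


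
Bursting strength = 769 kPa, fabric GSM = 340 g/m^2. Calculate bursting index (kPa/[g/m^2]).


Formula: Bursting Index = Bursting Strength / Fabric GSM
BI = 769 kPa / 340 g/m^2
BI = 2.262 kPa/(g/m^2)

2.262 kPa/(g/m^2)


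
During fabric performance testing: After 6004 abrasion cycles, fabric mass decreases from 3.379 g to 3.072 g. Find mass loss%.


Formula: Mass loss% = ((m_before - m_after) / m_before) * 100
Step 1: Mass loss = 3.379 - 3.072 = 0.307 g
Step 2: Ratio = 0.307 / 3.379 = 0.0908553
Step 3: Mass loss% = 0.0908553 * 100 = 9.08553% ≈ 9.09%

9.09%


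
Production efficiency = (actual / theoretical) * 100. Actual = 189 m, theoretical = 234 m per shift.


Formula: Efficiency% = (Actual output / Theoretical output) * 100
Efficiency% = (189 / 234) * 100
Efficiency% = 0.807692 * 100 = 80.7692% ≈ 80.8%

80.8%


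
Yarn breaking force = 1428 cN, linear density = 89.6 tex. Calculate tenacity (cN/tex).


Formula: Tenacity = Breaking force / Linear density
Tenacity = 1428 cN / 89.6 tex
Tenacity = 15.94 cN/tex

15.94 cN/tex


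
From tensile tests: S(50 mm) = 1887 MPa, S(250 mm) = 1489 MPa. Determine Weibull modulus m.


Formula: m = ln(L1/L2) / ln(S2/S1)
Step 1: ln(L1/L2) = ln(50/250) = -1.60944
Step 2: S2/S1 = 1489/1887 = 0.78908
Step 3: ln(S2/S1) = ln(0.78908) = -0.23689
Step 4: m = -1.60944 / -0.23689 = 6.79

6.79 (Weibull m)


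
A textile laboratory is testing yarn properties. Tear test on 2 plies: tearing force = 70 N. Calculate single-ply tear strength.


Formula: Per-ply strength = Total force / Number of plies
Per-ply = 70 N / 2
Per-ply = 35 N

35 N


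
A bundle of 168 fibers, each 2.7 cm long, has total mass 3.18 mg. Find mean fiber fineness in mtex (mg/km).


Formula: fineness (mtex) = mass (mg) / total length (km) = (mass_mg / total_length_m) * 1000
Step 1: Convert fiber length: 2.7 cm = 0.027 m
Step 2: Total fiber length = 168 * 0.027 = 4.536 m
Step 3: Linear density = 3.18 mg / 4.536 m = 0.7011 mg/m
Step 4: fineness = 0.7011 * 1000 = 701.1 mtex

701.1 mtex


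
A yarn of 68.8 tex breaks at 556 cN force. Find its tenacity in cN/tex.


Formula: Tenacity = Breaking force / Linear density
Tenacity = 556 cN / 68.8 tex
Tenacity = 8.08 cN/tex

8.08 cN/tex


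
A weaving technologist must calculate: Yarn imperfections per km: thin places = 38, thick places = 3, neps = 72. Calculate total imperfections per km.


Formula: Total = thin places + thick places + neps
Total = 38 + 3 + 72
Total = 113 imperfections/km

113 imperfections/km


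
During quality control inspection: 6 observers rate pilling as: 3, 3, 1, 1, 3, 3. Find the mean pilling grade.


Formula: Mean = sum / count
Sum = 3 + 3 + 1 + 1 + 3 + 3 = 14
Mean = 14 / 6 = 2.3

2.3


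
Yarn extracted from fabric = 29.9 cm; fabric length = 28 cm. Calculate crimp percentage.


Formula: Crimp% = ((L_yarn - L_fabric) / L_fabric) * 100
Step 1: Extension = 29.9 - 28 = 1.9 cm
Step 2: Crimp% = (1.9 / 28) * 100
Step 3: Crimp% = 0.067857 * 100 = 6.7857% ≈ 6.8%

6.8%


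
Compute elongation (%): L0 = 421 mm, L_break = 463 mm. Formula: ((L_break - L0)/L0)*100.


Formula: Elongation (%) = ((L_break - L0) / L0) * 100
Step 1: Extension = 463 - 421 = 42 mm
Step 2: Elongation = (42 / 421) * 100
Step 3: Elongation = 0.099762 * 100 = 9.9762% ≈ 10.0%

10.0%


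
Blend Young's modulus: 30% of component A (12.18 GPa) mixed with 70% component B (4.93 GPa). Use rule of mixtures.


Formula: Blend property = (fraction_A * property_A) + (fraction_B * property_B)
Step 1: Contribution A = 30/100 * 12.18 GPa = 3.654 GPa
Step 2: Contribution B = 70/100 * 4.93 GPa = 3.451 GPa
Step 3: Blend Young's modulus = 3.654 + 3.451 = 7.105 GPa

7.105 GPa


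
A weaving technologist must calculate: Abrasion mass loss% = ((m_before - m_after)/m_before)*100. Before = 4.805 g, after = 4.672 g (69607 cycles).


Formula: Mass loss% = ((m_before - m_after) / m_before) * 100
Step 1: Mass loss = 4.805 - 4.672 = 0.133 g
Step 2: Ratio = 0.133 / 4.805 = 0.0276795
Step 3: Mass loss% = 0.0276795 * 100 = 2.76795% ≈ 2.77%

2.77%


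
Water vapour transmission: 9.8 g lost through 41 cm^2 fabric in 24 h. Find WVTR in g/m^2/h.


Formula: WVTR = mass_loss / (area * time)
Step 1: Convert area: 41 cm^2 = 0.0041 m^2
Step 2: WVTR = 9.8 g / (0.0041 m^2 * 24 h)
Step 3: WVTR = 9.8 / 0.0984 = 99.6 g/m^2/h

99.6 g/m^2/h


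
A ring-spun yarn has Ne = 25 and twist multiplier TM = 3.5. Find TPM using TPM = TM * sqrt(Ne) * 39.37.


Formula: TPM = TM * sqrt(Ne) * 39.37
Step 1: sqrt(Ne) = sqrt(25) = 5
Step 2: TM * sqrt(Ne) = 3.5 * 5 = 17.5
Step 3: TPM = 17.5 * 39.37 = 689 twists/m

689 twists/m


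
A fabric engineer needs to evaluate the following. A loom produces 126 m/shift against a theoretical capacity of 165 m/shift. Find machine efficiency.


Formula: Efficiency% = (Actual output / Theoretical output) * 100
Efficiency% = (126 / 165) * 100
Efficiency% = 0.763636 * 100 = 76.3636% ≈ 76.4%

76.4%


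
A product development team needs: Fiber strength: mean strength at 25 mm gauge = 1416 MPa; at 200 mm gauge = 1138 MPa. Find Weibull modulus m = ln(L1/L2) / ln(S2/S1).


Formula: m = ln(L1/L2) / ln(S2/S1)
Step 1: ln(L1/L2) = ln(25/200) = -2.07944
Step 2: S2/S1 = 1138/1416 = 0.80367
Step 3: ln(S2/S1) = ln(0.80367) = -0.21857
Step 4: m = -2.07944 / -0.21857 = 9.51

9.51 (Weibull m)


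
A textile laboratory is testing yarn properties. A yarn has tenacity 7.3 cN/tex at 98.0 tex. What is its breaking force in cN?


Formula: Breaking force = Tenacity * Linear density
F = 7.3 cN/tex * 98.0 tex
F = 715.40 cN

715.40 cN


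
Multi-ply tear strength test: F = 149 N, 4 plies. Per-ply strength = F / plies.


Formula: Per-ply strength = Total force / Number of plies
Per-ply = 149 N / 4
Per-ply = 37.25 N

37.25 N


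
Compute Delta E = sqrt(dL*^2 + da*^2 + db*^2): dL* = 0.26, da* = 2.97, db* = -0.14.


Formula: Delta E = sqrt(dL*^2 + da*^2 + db*^2)
Step 1: dL*^2 = 0.26^2 = 0.0676
Step 2: da*^2 = 2.97^2 = 8.8209
Step 3: db*^2 = (-0.14)^2 = 0.0196
Step 4: Sum = 0.0676 + 8.8209 + 0.0196 = 8.9081
Step 5: Delta E = sqrt(8.9081) = 2.98

2.98 Delta E


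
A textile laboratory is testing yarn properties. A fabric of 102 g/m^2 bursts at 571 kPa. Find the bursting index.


Formula: Bursting Index = Bursting Strength / Fabric GSM
BI = 571 kPa / 102 g/m^2
BI = 5.598 kPa/(g/m^2)

5.598 kPa/(g/m^2)


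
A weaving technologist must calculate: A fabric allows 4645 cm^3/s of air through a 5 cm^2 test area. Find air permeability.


Formula: Air Permeability = Airflow / Test Area
AP = 4645 cm^3/s / 5 cm^2
AP = 929.0 cm^3/s/cm^2

929.0 cm^3/s/cm^2


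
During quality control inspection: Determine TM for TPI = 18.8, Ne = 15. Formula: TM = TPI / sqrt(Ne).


Formula: TM = TPI / sqrt(Ne)
Step 1: sqrt(Ne) = sqrt(15) = 3.873
Step 2: TM = 18.8 / 3.873 = 4.85

4.85 TM


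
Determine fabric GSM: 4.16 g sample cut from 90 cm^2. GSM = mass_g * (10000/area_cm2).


Formula: GSM = mass_g / area_m2
Step 1: Convert area: 90 cm^2 = 90 / 10000 = 0.009 m^2
Step 2: GSM = 4.16 g / 0.009 m^2 = 462.2 g/m^2

462.2 g/m^2


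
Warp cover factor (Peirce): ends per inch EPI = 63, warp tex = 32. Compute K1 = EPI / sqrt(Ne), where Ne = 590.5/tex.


Formula: K1 = EPI / sqrt(Ne), with Ne = 590.5 / tex_warp
Step 1: Ne = 590.5 / 32 = 18.453
Step 2: sqrt(Ne) = sqrt(18.453) = 4.2957
Step 3: K1 = 63 / 4.2957 = 14.7

14.7


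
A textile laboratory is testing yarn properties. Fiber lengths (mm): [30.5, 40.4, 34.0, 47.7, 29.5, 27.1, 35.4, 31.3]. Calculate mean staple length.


Formula: Mean = sum of lengths / count
Sum = 30.5 + 40.4 + 34.0 + 47.7 + 29.5 + 27.1 + 35.4 + 31.3
Sum = 275.9 mm
Mean = 275.9 / 8 = 34.49 mm

34.49 mm


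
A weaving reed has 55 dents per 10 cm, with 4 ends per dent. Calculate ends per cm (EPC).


Formula: EPC = (dents per 10 cm * ends per dent) / 10
Step 1: Total ends per 10 cm = 55 * 4 = 220
Step 2: EPC = 220 / 10 = 22.0 ends/cm

22.0 ends/cm


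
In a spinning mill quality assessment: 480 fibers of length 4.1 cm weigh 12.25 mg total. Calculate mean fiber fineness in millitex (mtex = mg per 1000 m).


Formula: fineness (mtex) = mass (mg) / total length (km) = (mass_mg / total_length_m) * 1000
Step 1: Convert fiber length: 4.1 cm = 0.041 m
Step 2: Total fiber length = 480 * 0.041 = 19.68 m
Step 3: Linear density = 12.25 mg / 19.68 m = 0.6225 mg/m
Step 4: fineness = 0.6225 * 1000 = 622.5 mtex

622.5 mtex


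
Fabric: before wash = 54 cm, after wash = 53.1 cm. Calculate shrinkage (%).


Formula: Shrinkage% = ((L_before - L_after) / L_before) * 100
Step 1: Shrinkage = 54 - 53.1 = 0.9 cm
Step 2: Shrinkage% = (0.9 / 54) * 100
Step 3: Shrinkage% = 0.016667 * 100 = 1.6667% ≈ 1.7%

1.7%


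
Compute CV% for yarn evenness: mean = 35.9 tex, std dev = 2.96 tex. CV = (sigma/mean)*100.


Formula: CV% = (standard deviation / mean) * 100
Step 1: Ratio = 2.96 / 35.9 = 0.082451
Step 2: CV% = 0.082451 * 100 = 8.2451% ≈ 8.2%

8.2%


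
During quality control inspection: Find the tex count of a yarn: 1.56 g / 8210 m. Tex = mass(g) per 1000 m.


Formula: Tex = (mass_g / length_m) * 1000
Substituting: Tex = (1.56 / 8210) * 1000
Intermediate: 1.56 / 8210 = 0.00019001 g/m
Tex = 0.00019001 * 1000 = 0.19 tex

0.19 tex


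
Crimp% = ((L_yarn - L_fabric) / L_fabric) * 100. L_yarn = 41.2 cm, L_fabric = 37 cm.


Formula: Crimp% = ((L_yarn - L_fabric) / L_fabric) * 100
Step 1: Extension = 41.2 - 37 = 4.2 cm
Step 2: Crimp% = (4.2 / 37) * 100
Step 3: Crimp% = 0.113514 * 100 = 11.3514% ≈ 11.4%

11.4%


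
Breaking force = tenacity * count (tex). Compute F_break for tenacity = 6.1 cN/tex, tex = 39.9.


Formula: Breaking force = Tenacity * Linear density
F = 6.1 cN/tex * 39.9 tex
F = 243.39 cN

243.39 cN


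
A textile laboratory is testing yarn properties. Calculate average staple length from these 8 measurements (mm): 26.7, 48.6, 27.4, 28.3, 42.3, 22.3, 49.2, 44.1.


Formula: Mean = sum of lengths / count
Sum = 26.7 + 48.6 + 27.4 + 28.3 + 42.3 + 22.3 + 49.2 + 44.1
Sum = 288.9 mm
Mean = 288.9 / 8 = 36.11 mm

36.11 mm


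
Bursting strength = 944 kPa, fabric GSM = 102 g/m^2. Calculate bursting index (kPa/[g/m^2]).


Formula: Bursting Index = Bursting Strength / Fabric GSM
BI = 944 kPa / 102 g/m^2
BI = 9.255 kPa/(g/m^2)

9.255 kPa/(g/m^2)


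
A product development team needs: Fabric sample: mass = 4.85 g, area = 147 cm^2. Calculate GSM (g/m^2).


Formula: GSM = mass_g / area_m2
Step 1: Convert area: 147 cm^2 = 147 / 10000 = 0.0147 m^2
Step 2: GSM = 4.85 g / 0.0147 m^2 = 329.9 g/m^2

329.9 g/m^2


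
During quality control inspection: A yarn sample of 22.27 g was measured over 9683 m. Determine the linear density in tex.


Formula: Tex = (mass_g / length_m) * 1000
Substituting: Tex = (22.27 / 9683) * 1000
Intermediate: 22.27 / 9683 = 0.00229991 g/m
Tex = 0.00229991 * 1000 = 2.30 tex

2.30 tex


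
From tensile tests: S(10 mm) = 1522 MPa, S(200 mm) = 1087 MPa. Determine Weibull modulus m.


Formula: m = ln(L1/L2) / ln(S2/S1)
Step 1: ln(L1/L2) = ln(10/200) = -2.99573
Step 2: S2/S1 = 1087/1522 = 0.71419
Step 3: ln(S2/S1) = ln(0.71419) = -0.33661
Step 4: m = -2.99573 / -0.33661 = 8.90

8.90 (Weibull m)


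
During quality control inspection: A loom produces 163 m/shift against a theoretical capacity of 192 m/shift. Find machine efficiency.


Formula: Efficiency% = (Actual output / Theoretical output) * 100
Efficiency% = (163 / 192) * 100
Efficiency% = 0.848958 * 100 = 84.8958% ≈ 84.9%

84.9%


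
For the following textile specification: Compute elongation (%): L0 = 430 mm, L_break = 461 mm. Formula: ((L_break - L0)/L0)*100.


Formula: Elongation (%) = ((L_break - L0) / L0) * 100
Step 1: Extension = 461 - 430 = 31 mm
Step 2: Elongation = (31 / 430) * 100
Step 3: Elongation = 0.072093 * 100 = 7.2093% ≈ 7.2%

7.2%


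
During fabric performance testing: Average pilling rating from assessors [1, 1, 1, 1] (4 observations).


Formula: Mean = sum / count
Sum = 1 + 1 + 1 + 1 = 4
Mean = 4 / 4 = 1.0

1.0


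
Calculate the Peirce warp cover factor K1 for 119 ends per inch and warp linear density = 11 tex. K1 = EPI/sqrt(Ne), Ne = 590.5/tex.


Formula: K1 = EPI / sqrt(Ne), with Ne = 590.5 / tex_warp
Step 1: Ne = 590.5 / 11 = 53.682
Step 2: sqrt(Ne) = sqrt(53.682) = 7.3268
Step 3: K1 = 119 / 7.3268 = 16.2

16.2


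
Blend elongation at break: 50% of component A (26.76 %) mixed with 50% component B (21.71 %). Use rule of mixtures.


Formula: Blend property = (fraction_A * property_A) + (fraction_B * property_B)
Step 1: Contribution A = 50/100 * 26.76 % = 13.38 %
Step 2: Contribution B = 50/100 * 21.71 % = 10.855 %
Step 3: Blend elongation at break = 13.38 + 10.855 = 24.235 %

24.235 %


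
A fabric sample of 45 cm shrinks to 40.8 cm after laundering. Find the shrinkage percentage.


Formula: Shrinkage% = ((L_before - L_after) / L_before) * 100
Step 1: Shrinkage = 45 - 40.8 = 4.2 cm
Step 2: Shrinkage% = (4.2 / 45) * 100
Step 3: Shrinkage% = 0.093333 * 100 = 9.3333% ≈ 9.3%

9.3%


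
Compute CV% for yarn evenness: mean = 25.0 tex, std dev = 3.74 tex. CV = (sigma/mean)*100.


Formula: CV% = (standard deviation / mean) * 100
Step 1: Ratio = 3.74 / 25.0 = 0.1496
Step 2: CV% = 0.1496 * 100 = 14.96% ≈ 15.0%

15.0%


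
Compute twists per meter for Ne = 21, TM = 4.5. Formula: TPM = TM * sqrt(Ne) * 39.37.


Formula: TPM = TM * sqrt(Ne) * 39.37
Step 1: sqrt(Ne) = sqrt(21) = 4.5826
Step 2: TM * sqrt(Ne) = 4.5 * 4.5826 = 20.6217
Step 3: TPM = 20.6217 * 39.37 = 812 twists/m

812 twists/m


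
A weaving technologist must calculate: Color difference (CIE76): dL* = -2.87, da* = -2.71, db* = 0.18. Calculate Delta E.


Formula: Delta E = sqrt(dL*^2 + da*^2 + db*^2)
Step 1: dL*^2 = (-2.87)^2 = 8.2369
Step 2: da*^2 = (-2.71)^2 = 7.3441
Step 3: db*^2 = 0.18^2 = 0.0324
Step 4: Sum = 8.2369 + 7.3441 + 0.0324 = 15.6134
Step 5: Delta E = sqrt(15.6134) = 3.95

3.95 Delta E


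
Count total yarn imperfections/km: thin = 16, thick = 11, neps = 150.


Formula: Total = thin places + thick places + neps
Total = 16 + 11 + 150
Total = 177 imperfections/km

177 imperfections/km


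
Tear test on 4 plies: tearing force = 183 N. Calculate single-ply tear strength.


Formula: Per-ply strength = Total force / Number of plies
Per-ply = 183 N / 4
Per-ply = 45.75 N

45.75 N


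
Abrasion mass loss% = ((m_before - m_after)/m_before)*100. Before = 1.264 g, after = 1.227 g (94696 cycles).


Formula: Mass loss% = ((m_before - m_after) / m_before) * 100
Step 1: Mass loss = 1.264 - 1.227 = 0.037 g
Step 2: Ratio = 0.037 / 1.264 = 0.0292722
Step 3: Mass loss% = 0.0292722 * 100 = 2.92722% ≈ 2.93%

2.93%


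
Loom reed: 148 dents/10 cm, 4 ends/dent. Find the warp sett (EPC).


Formula: EPC = (dents per 10 cm * ends per dent) / 10
Step 1: Total ends per 10 cm = 148 * 4 = 592
Step 2: EPC = 592 / 10 = 59.2 ends/cm

59.2 ends/cm


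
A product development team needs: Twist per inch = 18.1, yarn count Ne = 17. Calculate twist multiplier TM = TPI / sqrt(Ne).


Formula: TM = TPI / sqrt(Ne)
Step 1: sqrt(Ne) = sqrt(17) = 4.1231
Step 2: TM = 18.1 / 4.1231 = 4.39

4.39 TM


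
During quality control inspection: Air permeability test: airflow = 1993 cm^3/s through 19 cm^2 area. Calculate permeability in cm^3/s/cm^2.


Formula: Air Permeability = Airflow / Test Area
AP = 1993 cm^3/s / 19 cm^2
AP = 104.9 cm^3/s/cm^2

104.9 cm^3/s/cm^2


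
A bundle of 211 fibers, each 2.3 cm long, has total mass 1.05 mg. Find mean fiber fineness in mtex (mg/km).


Formula: fineness (mtex) = mass (mg) / total length (km) = (mass_mg / total_length_m) * 1000
Step 1: Convert fiber length: 2.3 cm = 0.023 m
Step 2: Total fiber length = 211 * 0.023 = 4.853 m
Step 3: Linear density = 1.05 mg / 4.853 m = 0.2164 mg/m
Step 4: fineness = 0.2164 * 1000 = 216.4 mtex

216.4 mtex


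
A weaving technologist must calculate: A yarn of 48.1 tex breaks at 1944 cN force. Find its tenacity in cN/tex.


Formula: Tenacity = Breaking force / Linear density
Tenacity = 1944 cN / 48.1 tex
Tenacity = 40.42 cN/tex

40.42 cN/tex


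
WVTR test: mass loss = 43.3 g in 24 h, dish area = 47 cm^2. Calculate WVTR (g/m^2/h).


Formula: WVTR = mass_loss / (area * time)
Step 1: Convert area: 47 cm^2 = 0.0047 m^2
Step 2: WVTR = 43.3 g / (0.0047 m^2 * 24 h)
Step 3: WVTR = 43.3 / 0.1128 = 383.9 g/m^2/h

383.9 g/m^2/h


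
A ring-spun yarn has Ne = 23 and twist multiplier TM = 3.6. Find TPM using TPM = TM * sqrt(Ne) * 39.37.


Formula: TPM = TM * sqrt(Ne) * 39.37
Step 1: sqrt(Ne) = sqrt(23) = 4.7958
Step 2: TM * sqrt(Ne) = 3.6 * 4.7958 = 17.2649
Step 3: TPM = 17.2649 * 39.37 = 680 twists/m

680 twists/m


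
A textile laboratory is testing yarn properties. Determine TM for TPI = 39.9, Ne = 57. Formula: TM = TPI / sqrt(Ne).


Formula: TM = TPI / sqrt(Ne)
Step 1: sqrt(Ne) = sqrt(57) = 7.5498
Step 2: TM = 39.9 / 7.5498 = 5.28

5.28 TM


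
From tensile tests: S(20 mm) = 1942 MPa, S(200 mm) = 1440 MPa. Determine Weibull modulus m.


Formula: m = ln(L1/L2) / ln(S2/S1)
Step 1: ln(L1/L2) = ln(20/200) = -2.30259
Step 2: S2/S1 = 1440/1942 = 0.7415
Step 3: ln(S2/S1) = ln(0.7415) = -0.29908
Step 4: m = -2.30259 / -0.29908 = 7.70

7.70 (Weibull m)


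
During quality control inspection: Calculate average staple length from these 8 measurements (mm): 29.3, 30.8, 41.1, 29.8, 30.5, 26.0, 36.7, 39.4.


Formula: Mean = sum of lengths / count
Sum = 29.3 + 30.8 + 41.1 + 29.8 + 30.5 + 26.0 + 36.7 + 39.4
Sum = 263.6 mm
Mean = 263.6 / 8 = 32.95 mm

32.95 mm


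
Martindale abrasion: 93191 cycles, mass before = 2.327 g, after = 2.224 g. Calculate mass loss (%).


Formula: Mass loss% = ((m_before - m_after) / m_before) * 100
Step 1: Mass loss = 2.327 - 2.224 = 0.103 g
Step 2: Ratio = 0.103 / 2.327 = 0.044263
Step 3: Mass loss% = 0.044263 * 100 = 4.4263% ≈ 4.43%

4.43%


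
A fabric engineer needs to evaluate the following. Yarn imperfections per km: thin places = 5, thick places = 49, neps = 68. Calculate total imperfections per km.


Formula: Total = thin places + thick places + neps
Total = 5 + 49 + 68
Total = 122 imperfections/km

122 imperfections/km


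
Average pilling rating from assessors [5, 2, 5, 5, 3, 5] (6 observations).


Formula: Mean = sum / count
Sum = 5 + 2 + 5 + 5 + 3 + 5 = 25
Mean = 25 / 6 = 4.2

4.2


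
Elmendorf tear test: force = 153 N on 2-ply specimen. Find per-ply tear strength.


Formula: Per-ply strength = Total force / Number of plies
Per-ply = 153 N / 2
Per-ply = 76.5 N

76.5 N


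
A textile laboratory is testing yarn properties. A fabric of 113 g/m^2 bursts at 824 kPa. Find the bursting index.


Formula: Bursting Index = Bursting Strength / Fabric GSM
BI = 824 kPa / 113 g/m^2
BI = 7.292 kPa/(g/m^2)

7.292 kPa/(g/m^2)


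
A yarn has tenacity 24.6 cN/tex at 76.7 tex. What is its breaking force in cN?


Formula: Breaking force = Tenacity * Linear density
F = 24.6 cN/tex * 76.7 tex
F = 1886.82 cN

1886.82 cN


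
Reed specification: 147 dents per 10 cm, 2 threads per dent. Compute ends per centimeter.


Formula: EPC = (dents per 10 cm * ends per dent) / 10
Step 1: Total ends per 10 cm = 147 * 2 = 294
Step 2: EPC = 294 / 10 = 29.4 ends/cm

29.4 ends/cm


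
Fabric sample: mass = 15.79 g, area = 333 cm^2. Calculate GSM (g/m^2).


Formula: GSM = mass_g / area_m2
Step 1: Convert area: 333 cm^2 = 333 / 10000 = 0.0333 m^2
Step 2: GSM = 15.79 g / 0.0333 m^2 = 474.2 g/m^2

474.2 g/m^2


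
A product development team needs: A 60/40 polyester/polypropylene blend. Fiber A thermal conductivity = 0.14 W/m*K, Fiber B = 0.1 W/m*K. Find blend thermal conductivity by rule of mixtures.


Formula: Blend property = (fraction_A * property_A) + (fraction_B * property_B)
Step 1: Contribution A = 60/100 * 0.14 W/m*K = 0.084 W/m*K
Step 2: Contribution B = 40/100 * 0.1 W/m*K = 0.04 W/m*K
Step 3: Blend thermal conductivity = 0.084 + 0.04 = 0.124 W/m*K

0.124 W/m*K


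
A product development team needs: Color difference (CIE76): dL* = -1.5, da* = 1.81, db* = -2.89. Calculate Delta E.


Formula: Delta E = sqrt(dL*^2 + da*^2 + db*^2)
Step 1: dL*^2 = (-1.5)^2 = 2.25
Step 2: da*^2 = 1.81^2 = 3.2761
Step 3: db*^2 = (-2.89)^2 = 8.3521
Step 4: Sum = 2.25 + 3.2761 + 8.3521 = 13.8782
Step 5: Delta E = sqrt(13.8782) = 3.73

3.73 Delta E


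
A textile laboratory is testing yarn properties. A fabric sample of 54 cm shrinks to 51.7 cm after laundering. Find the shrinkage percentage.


Formula: Shrinkage% = ((L_before - L_after) / L_before) * 100
Step 1: Shrinkage = 54 - 51.7 = 2.3 cm
Step 2: Shrinkage% = (2.3 / 54) * 100
Step 3: Shrinkage% = 0.042593 * 100 = 4.2593% ≈ 4.3%

4.3%


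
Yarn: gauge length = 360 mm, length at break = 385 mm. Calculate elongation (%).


Formula: Elongation (%) = ((L_break - L0) / L0) * 100
Step 1: Extension = 385 - 360 = 25 mm
Step 2: Elongation = (25 / 360) * 100
Step 3: Elongation = 0.069444 * 100 = 6.9444% ≈ 6.9%

6.9%


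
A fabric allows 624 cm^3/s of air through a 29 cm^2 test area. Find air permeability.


Formula: Air Permeability = Airflow / Test Area
AP = 624 cm^3/s / 29 cm^2
AP = 21.5 cm^3/s/cm^2

21.5 cm^3/s/cm^2


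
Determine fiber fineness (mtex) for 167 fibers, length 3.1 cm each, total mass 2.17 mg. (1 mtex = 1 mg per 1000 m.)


Formula: fineness (mtex) = mass (mg) / total length (km) = (mass_mg / total_length_m) * 1000
Step 1: Convert fiber length: 3.1 cm = 0.031 m
Step 2: Total fiber length = 167 * 0.031 = 5.177 m
Step 3: Linear density = 2.17 mg / 5.177 m = 0.4192 mg/m
Step 4: fineness = 0.4192 * 1000 = 419.2 mtex

419.2 mtex


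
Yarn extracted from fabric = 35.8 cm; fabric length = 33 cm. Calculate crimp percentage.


Formula: Crimp% = ((L_yarn - L_fabric) / L_fabric) * 100
Step 1: Extension = 35.8 - 33 = 2.8 cm
Step 2: Crimp% = (2.8 / 33) * 100
Step 3: Crimp% = 0.084848 * 100 = 8.4848% ≈ 8.5%

8.5%


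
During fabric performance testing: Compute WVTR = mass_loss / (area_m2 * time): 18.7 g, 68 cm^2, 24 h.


Formula: WVTR = mass_loss / (area * time)
Step 1: Convert area: 68 cm^2 = 0.0068 m^2
Step 2: WVTR = 18.7 g / (0.0068 m^2 * 24 h)
Step 3: WVTR = 18.7 / 0.1632 = 114.6 g/m^2/h

114.6 g/m^2/h


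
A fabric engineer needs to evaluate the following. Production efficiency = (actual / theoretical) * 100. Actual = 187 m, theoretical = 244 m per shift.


Formula: Efficiency% = (Actual output / Theoretical output) * 100
Efficiency% = (187 / 244) * 100
Efficiency% = 0.766393 * 100 = 76.6393% ≈ 76.6%

76.6%


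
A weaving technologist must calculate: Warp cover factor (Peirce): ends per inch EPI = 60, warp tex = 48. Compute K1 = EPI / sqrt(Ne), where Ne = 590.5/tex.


Formula: K1 = EPI / sqrt(Ne), with Ne = 590.5 / tex_warp
Step 1: Ne = 590.5 / 48 = 12.302
Step 2: sqrt(Ne) = sqrt(12.302) = 3.5074
Step 3: K1 = 60 / 3.5074 = 17.1

17.1


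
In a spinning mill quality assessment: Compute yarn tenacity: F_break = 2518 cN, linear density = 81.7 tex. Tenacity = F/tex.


Formula: Tenacity = Breaking force / Linear density
Tenacity = 2518 cN / 81.7 tex
Tenacity = 30.82 cN/tex

30.82 cN/tex


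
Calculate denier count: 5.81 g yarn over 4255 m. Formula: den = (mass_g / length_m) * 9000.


Formula: den = (mass_g / length_m) * 9000
Substituting: den = (5.81 / 4255) * 9000
Intermediate: 5.81 / 4255 = 0.00136545 g/m
den = 0.00136545 * 9000 = 12.3 denier

12.3 denier


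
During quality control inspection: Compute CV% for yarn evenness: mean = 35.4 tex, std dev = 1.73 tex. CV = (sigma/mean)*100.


Formula: CV% = (standard deviation / mean) * 100
Step 1: Ratio = 1.73 / 35.4 = 0.04887
Step 2: CV% = 0.04887 * 100 = 4.887% ≈ 4.9%

4.9%


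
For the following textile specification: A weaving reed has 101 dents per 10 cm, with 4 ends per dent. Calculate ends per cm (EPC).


Formula: EPC = (dents per 10 cm * ends per dent) / 10
Step 1: Total ends per 10 cm = 101 * 4 = 404
Step 2: EPC = 404 / 10 = 40.4 ends/cm

40.4 ends/cm


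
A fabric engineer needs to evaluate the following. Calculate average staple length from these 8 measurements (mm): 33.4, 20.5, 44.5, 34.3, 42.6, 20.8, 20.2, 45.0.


Formula: Mean = sum of lengths / count
Sum = 33.4 + 20.5 + 44.5 + 34.3 + 42.6 + 20.8 + 20.2 + 45.0
Sum = 261.3 mm
Mean = 261.3 / 8 = 32.66 mm

32.66 mm


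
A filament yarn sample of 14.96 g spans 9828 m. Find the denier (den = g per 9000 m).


Formula: den = (mass_g / length_m) * 9000
Substituting: den = (14.96 / 9828) * 9000
Intermediate: 14.96 / 9828 = 0.00152218 g/m
den = 0.00152218 * 9000 = 13.7 denier

13.7 denier


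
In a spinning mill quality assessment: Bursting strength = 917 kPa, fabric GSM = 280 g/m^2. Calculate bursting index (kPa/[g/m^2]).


Formula: Bursting Index = Bursting Strength / Fabric GSM
BI = 917 kPa / 280 g/m^2
BI = 3.275 kPa/(g/m^2)

3.275 kPa/(g/m^2)


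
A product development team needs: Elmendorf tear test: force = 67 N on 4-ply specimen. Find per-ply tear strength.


Formula: Per-ply strength = Total force / Number of plies
Per-ply = 67 N / 4
Per-ply = 16.75 N

16.75 N


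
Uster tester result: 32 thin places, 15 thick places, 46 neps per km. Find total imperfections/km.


Formula: Total = thin places + thick places + neps
Total = 32 + 15 + 46
Total = 93 imperfections/km

93 imperfections/km


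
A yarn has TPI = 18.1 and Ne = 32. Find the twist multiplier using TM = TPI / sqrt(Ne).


Formula: TM = TPI / sqrt(Ne)
Step 1: sqrt(Ne) = sqrt(32) = 5.6569
Step 2: TM = 18.1 / 5.6569 = 3.20

3.20 TM


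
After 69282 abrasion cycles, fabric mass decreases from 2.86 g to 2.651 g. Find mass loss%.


Formula: Mass loss% = ((m_before - m_after) / m_before) * 100
Step 1: Mass loss = 2.86 - 2.651 = 0.209 g
Step 2: Ratio = 0.209 / 2.86 = 0.0730769
Step 3: Mass loss% = 0.0730769 * 100 = 7.30769% ≈ 7.31%

7.31%


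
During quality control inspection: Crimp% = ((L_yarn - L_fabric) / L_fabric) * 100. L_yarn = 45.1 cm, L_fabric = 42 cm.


Formula: Crimp% = ((L_yarn - L_fabric) / L_fabric) * 100
Step 1: Extension = 45.1 - 42 = 3.1 cm
Step 2: Crimp% = (3.1 / 42) * 100
Step 3: Crimp% = 0.07381 * 100 = 7.381% ≈ 7.4%

7.4%


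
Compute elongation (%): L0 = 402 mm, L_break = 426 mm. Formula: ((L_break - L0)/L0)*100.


Formula: Elongation (%) = ((L_break - L0) / L0) * 100
Step 1: Extension = 426 - 402 = 24 mm
Step 2: Elongation = (24 / 402) * 100
Step 3: Elongation = 0.059701 * 100 = 5.9701% ≈ 6.0%

6.0%


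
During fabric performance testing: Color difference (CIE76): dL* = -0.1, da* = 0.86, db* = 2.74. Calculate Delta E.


Formula: Delta E = sqrt(dL*^2 + da*^2 + db*^2)
Step 1: dL*^2 = (-0.1)^2 = 0.01
Step 2: da*^2 = 0.86^2 = 0.7396
Step 3: db*^2 = 2.74^2 = 7.5076
Step 4: Sum = 0.01 + 0.7396 + 7.5076 = 8.2572
Step 5: Delta E = sqrt(8.2572) = 2.87

2.87 Delta E


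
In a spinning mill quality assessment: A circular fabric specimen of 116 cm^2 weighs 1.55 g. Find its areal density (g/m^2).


Formula: GSM = mass_g / area_m2
Step 1: Convert area: 116 cm^2 = 116 / 10000 = 0.0116 m^2
Step 2: GSM = 1.55 g / 0.0116 m^2 = 133.6 g/m^2

133.6 g/m^2


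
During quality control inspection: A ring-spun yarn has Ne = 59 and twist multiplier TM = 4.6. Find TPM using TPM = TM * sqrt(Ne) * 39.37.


Formula: TPM = TM * sqrt(Ne) * 39.37
Step 1: sqrt(Ne) = sqrt(59) = 7.6811
Step 2: TM * sqrt(Ne) = 4.6 * 7.6811 = 35.3331
Step 3: TPM = 35.3331 * 39.37 = 1391 twists/m

1391 twists/m


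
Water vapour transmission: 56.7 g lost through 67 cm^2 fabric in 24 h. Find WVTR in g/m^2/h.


Formula: WVTR = mass_loss / (area * time)
Step 1: Convert area: 67 cm^2 = 0.0067 m^2
Step 2: WVTR = 56.7 g / (0.0067 m^2 * 24 h)
Step 3: WVTR = 56.7 / 0.1608 = 352.6 g/m^2/h

352.6 g/m^2/h


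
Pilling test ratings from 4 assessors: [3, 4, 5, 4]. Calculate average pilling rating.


Formula: Mean = sum / count
Sum = 3 + 4 + 5 + 4 = 16
Mean = 16 / 4 = 4.0

4.0


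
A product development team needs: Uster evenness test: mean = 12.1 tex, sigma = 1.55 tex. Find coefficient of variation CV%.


Formula: CV% = (standard deviation / mean) * 100
Step 1: Ratio = 1.55 / 12.1 = 0.128099
Step 2: CV% = 0.128099 * 100 = 12.8099% ≈ 12.8%

12.8%


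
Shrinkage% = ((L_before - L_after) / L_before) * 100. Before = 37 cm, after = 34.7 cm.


Formula: Shrinkage% = ((L_before - L_after) / L_before) * 100
Step 1: Shrinkage = 37 - 34.7 = 2.3 cm
Step 2: Shrinkage% = (2.3 / 37) * 100
Step 3: Shrinkage% = 0.062162 * 100 = 6.2162% ≈ 6.2%

6.2%


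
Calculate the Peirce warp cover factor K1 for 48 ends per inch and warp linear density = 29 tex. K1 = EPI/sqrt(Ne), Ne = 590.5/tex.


Formula: K1 = EPI / sqrt(Ne), with Ne = 590.5 / tex_warp
Step 1: Ne = 590.5 / 29 = 20.362
Step 2: sqrt(Ne) = sqrt(20.362) = 4.5124
Step 3: K1 = 48 / 4.5124 = 10.6

10.6


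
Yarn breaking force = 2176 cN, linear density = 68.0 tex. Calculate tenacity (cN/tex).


Formula: Tenacity = Breaking force / Linear density
Tenacity = 2176 cN / 68.0 tex
Tenacity = 32.00 cN/tex

32.00 cN/tex


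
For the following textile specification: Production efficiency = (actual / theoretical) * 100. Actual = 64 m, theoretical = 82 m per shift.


Formula: Efficiency% = (Actual output / Theoretical output) * 100
Efficiency% = (64 / 82) * 100
Efficiency% = 0.780488 * 100 = 78.0488% ≈ 78.0%

78.0%


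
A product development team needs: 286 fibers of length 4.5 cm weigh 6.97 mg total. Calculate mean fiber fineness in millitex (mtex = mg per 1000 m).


Formula: fineness (mtex) = mass (mg) / total length (km) = (mass_mg / total_length_m) * 1000
Step 1: Convert fiber length: 4.5 cm = 0.045 m
Step 2: Total fiber length = 286 * 0.045 = 12.87 m
Step 3: Linear density = 6.97 mg / 12.87 m = 0.5416 mg/m
Step 4: fineness = 0.5416 * 1000 = 541.6 mtex

541.6 mtex


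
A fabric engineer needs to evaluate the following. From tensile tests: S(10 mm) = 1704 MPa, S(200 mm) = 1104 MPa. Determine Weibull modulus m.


Formula: m = ln(L1/L2) / ln(S2/S1)
Step 1: ln(L1/L2) = ln(10/200) = -2.99573
Step 2: S2/S1 = 1104/1704 = 0.64789
Step 3: ln(S2/S1) = ln(0.64789) = -0.43403
Step 4: m = -2.99573 / -0.43403 = 6.90

6.90 (Weibull m)


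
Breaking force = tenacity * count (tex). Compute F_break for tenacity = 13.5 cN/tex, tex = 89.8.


Formula: Breaking force = Tenacity * Linear density
F = 13.5 cN/tex * 89.8 tex
F = 1212.30 cN

1212.30 cN


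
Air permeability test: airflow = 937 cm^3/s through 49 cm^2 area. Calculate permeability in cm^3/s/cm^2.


Formula: Air Permeability = Airflow / Test Area
AP = 937 cm^3/s / 49 cm^2
AP = 19.1 cm^3/s/cm^2

19.1 cm^3/s/cm^2


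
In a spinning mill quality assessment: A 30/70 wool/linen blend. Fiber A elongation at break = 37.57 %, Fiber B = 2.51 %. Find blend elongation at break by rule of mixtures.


Formula: Blend property = (fraction_A * property_A) + (fraction_B * property_B)
Step 1: Contribution A = 30/100 * 37.57 % = 11.271 %
Step 2: Contribution B = 70/100 * 2.51 % = 1.757 %
Step 3: Blend elongation at break = 11.271 + 1.757 = 13.028 %

13.028 %


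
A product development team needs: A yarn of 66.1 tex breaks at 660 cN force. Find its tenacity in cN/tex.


Formula: Tenacity = Breaking force / Linear density
Tenacity = 660 cN / 66.1 tex
Tenacity = 9.98 cN/tex

9.98 cN/tex


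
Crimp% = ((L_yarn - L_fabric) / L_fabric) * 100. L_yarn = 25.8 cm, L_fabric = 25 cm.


Formula: Crimp% = ((L_yarn - L_fabric) / L_fabric) * 100
Step 1: Extension = 25.8 - 25 = 0.8 cm
Step 2: Crimp% = (0.8 / 25) * 100
Step 3: Crimp% = 0.032 * 100 = 3.2%

3.2%


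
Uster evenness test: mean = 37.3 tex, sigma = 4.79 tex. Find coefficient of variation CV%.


Formula: CV% = (standard deviation / mean) * 100
Step 1: Ratio = 4.79 / 37.3 = 0.128418
Step 2: CV% = 0.128418 * 100 = 12.8418% ≈ 12.8%

12.8%


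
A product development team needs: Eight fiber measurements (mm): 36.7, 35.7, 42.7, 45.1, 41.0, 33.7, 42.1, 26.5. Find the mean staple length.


Formula: Mean = sum of lengths / count
Sum = 36.7 + 35.7 + 42.7 + 45.1 + 41.0 + 33.7 + 42.1 + 26.5
Sum = 303.5 mm
Mean = 303.5 / 8 = 37.94 mm

37.94 mm


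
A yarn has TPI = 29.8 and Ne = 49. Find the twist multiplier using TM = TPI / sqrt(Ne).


Formula: TM = TPI / sqrt(Ne)
Step 1: sqrt(Ne) = sqrt(49) = 7
Step 2: TM = 29.8 / 7 = 4.26

4.26 TM


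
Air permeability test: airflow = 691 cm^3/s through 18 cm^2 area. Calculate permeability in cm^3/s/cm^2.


Formula: Air Permeability = Airflow / Test Area
AP = 691 cm^3/s / 18 cm^2
AP = 38.4 cm^3/s/cm^2

38.4 cm^3/s/cm^2


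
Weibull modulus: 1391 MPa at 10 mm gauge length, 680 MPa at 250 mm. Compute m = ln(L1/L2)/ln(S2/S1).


Formula: m = ln(L1/L2) / ln(S2/S1)
Step 1: ln(L1/L2) = ln(10/250) = -3.21888
Step 2: S2/S1 = 680/1391 = 0.48886
Step 3: ln(S2/S1) = ln(0.48886) = -0.71568
Step 4: m = -3.21888 / -0.71568 = 4.50

4.50 (Weibull m)


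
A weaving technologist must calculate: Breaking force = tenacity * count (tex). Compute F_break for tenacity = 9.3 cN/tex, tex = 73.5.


Formula: Breaking force = Tenacity * Linear density
F = 9.3 cN/tex * 73.5 tex
F = 683.55 cN

683.55 cN


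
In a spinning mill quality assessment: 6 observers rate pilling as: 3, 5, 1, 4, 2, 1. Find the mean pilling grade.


Formula: Mean = sum / count
Sum = 3 + 5 + 1 + 4 + 2 + 1 = 16
Mean = 16 / 6 = 2.7

2.7


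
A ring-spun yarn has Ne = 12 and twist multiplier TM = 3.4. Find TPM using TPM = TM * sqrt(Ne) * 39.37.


Formula: TPM = TM * sqrt(Ne) * 39.37
Step 1: sqrt(Ne) = sqrt(12) = 3.4641
Step 2: TM * sqrt(Ne) = 3.4 * 3.4641 = 11.7779
Step 3: TPM = 11.7779 * 39.37 = 464 twists/m

464 twists/m


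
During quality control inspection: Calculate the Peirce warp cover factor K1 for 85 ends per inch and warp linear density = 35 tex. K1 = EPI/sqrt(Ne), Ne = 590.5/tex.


Formula: K1 = EPI / sqrt(Ne), with Ne = 590.5 / tex_warp
Step 1: Ne = 590.5 / 35 = 16.871
Step 2: sqrt(Ne) = sqrt(16.871) = 4.1074
Step 3: K1 = 85 / 4.1074 = 20.7

20.7


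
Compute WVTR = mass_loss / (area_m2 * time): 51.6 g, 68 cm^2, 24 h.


Formula: WVTR = mass_loss / (area * time)
Step 1: Convert area: 68 cm^2 = 0.0068 m^2
Step 2: WVTR = 51.6 g / (0.0068 m^2 * 24 h)
Step 3: WVTR = 51.6 / 0.1632 = 316.2 g/m^2/h

316.2 g/m^2/h


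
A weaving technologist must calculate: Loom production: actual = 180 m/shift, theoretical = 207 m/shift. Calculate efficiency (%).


Formula: Efficiency% = (Actual output / Theoretical output) * 100
Efficiency% = (180 / 207) * 100
Efficiency% = 0.869565 * 100 = 86.9565% ≈ 87.0%

87.0%


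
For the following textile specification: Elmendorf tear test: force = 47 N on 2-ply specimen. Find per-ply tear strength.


Formula: Per-ply strength = Total force / Number of plies
Per-ply = 47 N / 2
Per-ply = 23.5 N

23.5 N
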